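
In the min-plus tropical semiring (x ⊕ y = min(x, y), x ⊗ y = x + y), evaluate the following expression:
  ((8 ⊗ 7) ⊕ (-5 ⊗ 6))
((8 ⊗ 7) ⊕ (-5 ⊗ 6)) = 1

Expand innermost to outermost. Recall ⊕ takes the minimum of its arguments and ⊗ takes their sum. Working out the expression ((8 ⊗ 7) ⊕ (-5 ⊗ 6)) gives 1.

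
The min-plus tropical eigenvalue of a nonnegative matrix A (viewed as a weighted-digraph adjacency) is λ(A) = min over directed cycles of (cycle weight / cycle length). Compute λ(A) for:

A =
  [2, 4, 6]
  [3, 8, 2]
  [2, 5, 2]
λ(A) = 2

Enumerate directed cycles and compute their means (weight / length). Sample:
  cycle 0 → 0: weight = 2, length = 1, mean = 2/1 ≈ 2.000
  cycle 1 → 1: weight = 8, length = 1, mean = 8/1 ≈ 8.000
  cycle 2 → 2: weight = 2, length = 1, mean = 2/1 ≈ 2.000
  cycle 0 → 1 → 0: weight = 7, length = 2, mean = 7/2 ≈ 3.500
  cycle 0 → 2 → 0: weight = 8, length = 2, mean = 8/2 ≈ 4.000
  cycle 1 → 0 → 1: weight = 7, length = 2, mean = 7/2 ≈ 3.500
Minimum mean = 2.000, attained e.g. along the cycle 0 → 0 with weight 2 and length 1. So λ(A) = 2/1 = 2.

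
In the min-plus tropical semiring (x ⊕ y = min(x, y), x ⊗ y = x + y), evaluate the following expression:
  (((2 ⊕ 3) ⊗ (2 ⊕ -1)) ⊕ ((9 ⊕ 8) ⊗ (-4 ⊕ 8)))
(((2 ⊕ 3) ⊗ (2 ⊕ -1)) ⊕ ((9 ⊕ 8) ⊗ (-4 ⊕ 8))) = 1

Expand innermost to outermost. Recall ⊕ takes the minimum of its arguments and ⊗ takes their sum. Working out the expression (((2 ⊕ 3) ⊗ (2 ⊕ -1)) ⊕ ((9 ⊕ 8) ⊗ (-4 ⊕ 8))) gives 1.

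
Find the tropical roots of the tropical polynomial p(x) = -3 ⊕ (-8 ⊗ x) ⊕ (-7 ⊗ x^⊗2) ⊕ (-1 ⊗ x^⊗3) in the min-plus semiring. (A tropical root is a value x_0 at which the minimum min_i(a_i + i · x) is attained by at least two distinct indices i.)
Roots: {-6, -1, 5}

Each tropical root is a break point of the lower envelope of the lines y = a_i + i · x (there are 4 lines, with slopes 0, 1, ..., 3). Only the lines that attain the minimum somewhere contribute to roots; other lines are dominated. Here the surviving (envelope) indices are i = 3, i = 2, i = 1, i = 0.
Intersections between consecutive envelope lines give the roots: for adjacent envelope indices i < j the intersection is x = (a_i − a_j) / (j − i). Reading off the sorted break points: {-6, -1, 5}.
Verification: at each break x_0, at least two indices attain the minimum of min_i(a_i + i · x_0).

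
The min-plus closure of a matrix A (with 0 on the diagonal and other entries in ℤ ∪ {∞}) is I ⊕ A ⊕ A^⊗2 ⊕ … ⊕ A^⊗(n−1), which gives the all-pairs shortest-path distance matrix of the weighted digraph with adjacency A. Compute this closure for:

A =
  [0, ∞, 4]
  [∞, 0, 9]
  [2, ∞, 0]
Closure =
  [0, ∞, 4]
  [11, 0, 9]
  [2, ∞, 0]

This is the Floyd-Warshall all-pairs shortest-path computation. For each intermediate vertex k = 0, 1, …, 2, update dist[i][j] ← min(dist[i][j], dist[i][k] + dist[k][j]). The final matrix gives, for each (i, j), the minimum total weight of any directed path from i to j (possibly empty when i = j).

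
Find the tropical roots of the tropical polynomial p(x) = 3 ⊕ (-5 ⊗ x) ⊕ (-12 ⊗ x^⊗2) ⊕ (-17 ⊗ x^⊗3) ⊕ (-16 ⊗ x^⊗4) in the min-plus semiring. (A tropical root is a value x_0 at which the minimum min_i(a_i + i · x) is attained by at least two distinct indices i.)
Roots: {-1, 5, 7, 8}

Each tropical root is a break point of the lower envelope of the lines y = a_i + i · x (there are 5 lines, with slopes 0, 1, ..., 4). Only the lines that attain the minimum somewhere contribute to roots; other lines are dominated. Here the surviving (envelope) indices are i = 4, i = 3, i = 2, i = 1, i = 0.
Intersections between consecutive envelope lines give the roots: for adjacent envelope indices i < j the intersection is x = (a_i − a_j) / (j − i). Reading off the sorted break points: {-1, 5, 7, 8}.
Verification: at each break x_0, at least two indices attain the minimum of min_i(a_i + i · x_0).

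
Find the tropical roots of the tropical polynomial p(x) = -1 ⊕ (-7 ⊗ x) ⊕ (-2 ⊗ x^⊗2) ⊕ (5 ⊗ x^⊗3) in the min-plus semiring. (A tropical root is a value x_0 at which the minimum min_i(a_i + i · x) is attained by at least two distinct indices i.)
Roots: {-7, -5, 6}

Each tropical root is a break point of the lower envelope of the lines y = a_i + i · x (there are 4 lines, with slopes 0, 1, ..., 3). Only the lines that attain the minimum somewhere contribute to roots; other lines are dominated. Here the surviving (envelope) indices are i = 3, i = 2, i = 1, i = 0.
Intersections between consecutive envelope lines give the roots: for adjacent envelope indices i < j the intersection is x = (a_i − a_j) / (j − i). Reading off the sorted break points: {-7, -5, 6}.
Verification: at each break x_0, at least two indices attain the minimum of min_i(a_i + i · x_0).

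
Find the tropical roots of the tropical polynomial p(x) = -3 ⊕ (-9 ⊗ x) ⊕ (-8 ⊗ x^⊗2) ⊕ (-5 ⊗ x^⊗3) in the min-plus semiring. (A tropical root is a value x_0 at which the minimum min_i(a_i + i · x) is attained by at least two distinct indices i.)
Roots: {-3, -1, 6}

Each tropical root is a break point of the lower envelope of the lines y = a_i + i · x (there are 4 lines, with slopes 0, 1, ..., 3). Only the lines that attain the minimum somewhere contribute to roots; other lines are dominated. Here the surviving (envelope) indices are i = 3, i = 2, i = 1, i = 0.
Intersections between consecutive envelope lines give the roots: for adjacent envelope indices i < j the intersection is x = (a_i − a_j) / (j − i). Reading off the sorted break points: {-3, -1, 6}.
Verification: at each break x_0, at least two indices attain the minimum of min_i(a_i + i · x_0).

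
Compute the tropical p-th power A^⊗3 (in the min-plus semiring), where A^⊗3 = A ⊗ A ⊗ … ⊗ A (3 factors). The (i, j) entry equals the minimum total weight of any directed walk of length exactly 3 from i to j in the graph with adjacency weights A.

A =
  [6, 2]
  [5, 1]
A^⊗3 =
  [8, 4]
  [7, 3]

Each entry (A^⊗3)_ij equals the minimum over all length-3 walks i = v_0 → v_1 → … → v_3 = j of Σ_t A[v_t][v_{t+1}]. For example, for (i, j) = (0, 1) we minimise over 4 possible intermediate vertex sequences; the minimum is 4, attained along the walk 0 → 1 → 1 → 1.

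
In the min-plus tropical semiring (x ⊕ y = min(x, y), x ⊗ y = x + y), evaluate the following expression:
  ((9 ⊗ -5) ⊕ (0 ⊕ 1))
((9 ⊗ -5) ⊕ (0 ⊕ 1)) = 0

Expand innermost to outermost. Recall ⊕ takes the minimum of its arguments and ⊗ takes their sum. Working out the expression ((9 ⊗ -5) ⊕ (0 ⊕ 1)) gives 0.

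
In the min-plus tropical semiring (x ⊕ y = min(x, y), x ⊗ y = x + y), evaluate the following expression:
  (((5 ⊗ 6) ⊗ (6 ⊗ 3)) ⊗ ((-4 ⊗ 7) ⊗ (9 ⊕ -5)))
(((5 ⊗ 6) ⊗ (6 ⊗ 3)) ⊗ ((-4 ⊗ 7) ⊗ (9 ⊕ -5))) = 18

Expand innermost to outermost. Recall ⊕ takes the minimum of its arguments and ⊗ takes their sum. Working out the expression (((5 ⊗ 6) ⊗ (6 ⊗ 3)) ⊗ ((-4 ⊗ 7) ⊗ (9 ⊕ -5))) gives 18.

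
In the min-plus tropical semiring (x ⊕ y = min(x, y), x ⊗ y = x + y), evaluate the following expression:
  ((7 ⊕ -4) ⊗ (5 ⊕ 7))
((7 ⊕ -4) ⊗ (5 ⊕ 7)) = 1

Expand innermost to outermost. Recall ⊕ takes the minimum of its arguments and ⊗ takes their sum. Working out the expression ((7 ⊕ -4) ⊗ (5 ⊕ 7)) gives 1.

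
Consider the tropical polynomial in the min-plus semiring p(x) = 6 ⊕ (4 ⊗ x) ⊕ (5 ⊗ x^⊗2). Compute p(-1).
p(-1) = 3

A tropical monomial a ⊗ x^⊗i evaluates to a + i · x. Evaluating each term at x = -1:
  Term 0 contributes 6 + 0 · -1 = 6
  Term 1 contributes 4 + 1 · -1 = 3
  Term 2 contributes 5 + 2 · -1 = 3
p(-1) = ⊕ of these = min[6, 3, 3] = 3.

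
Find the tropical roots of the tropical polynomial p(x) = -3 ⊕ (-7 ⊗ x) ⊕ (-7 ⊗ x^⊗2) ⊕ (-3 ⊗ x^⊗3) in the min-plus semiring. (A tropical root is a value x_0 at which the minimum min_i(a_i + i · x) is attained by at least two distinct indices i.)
Roots: {-4, 0, 4}

Each tropical root is a break point of the lower envelope of the lines y = a_i + i · x (there are 4 lines, with slopes 0, 1, ..., 3). Only the lines that attain the minimum somewhere contribute to roots; other lines are dominated. Here the surviving (envelope) indices are i = 3, i = 2, i = 1, i = 0.
Intersections between consecutive envelope lines give the roots: for adjacent envelope indices i < j the intersection is x = (a_i − a_j) / (j − i). Reading off the sorted break points: {-4, 0, 4}.
Verification: at each break x_0, at least two indices attain the minimum of min_i(a_i + i · x_0).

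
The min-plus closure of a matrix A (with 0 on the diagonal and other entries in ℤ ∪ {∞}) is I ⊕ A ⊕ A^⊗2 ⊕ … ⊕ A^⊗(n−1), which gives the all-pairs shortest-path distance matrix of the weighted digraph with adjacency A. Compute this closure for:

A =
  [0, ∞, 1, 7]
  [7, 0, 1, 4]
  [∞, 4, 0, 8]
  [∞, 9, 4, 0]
Closure =
  [0, 5, 1, 7]
  [7, 0, 1, 4]
  [11, 4, 0, 8]
  [15, 8, 4, 0]

This is the Floyd-Warshall all-pairs shortest-path computation. For each intermediate vertex k = 0, 1, …, 3, update dist[i][j] ← min(dist[i][j], dist[i][k] + dist[k][j]). The final matrix gives, for each (i, j), the minimum total weight of any directed path from i to j (possibly empty when i = j).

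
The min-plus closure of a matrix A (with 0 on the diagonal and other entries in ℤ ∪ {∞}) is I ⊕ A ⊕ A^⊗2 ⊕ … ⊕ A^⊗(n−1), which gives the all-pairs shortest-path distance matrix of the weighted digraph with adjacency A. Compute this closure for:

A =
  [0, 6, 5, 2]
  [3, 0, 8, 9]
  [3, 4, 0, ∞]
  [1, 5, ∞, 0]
Closure =
  [0, 6, 5, 2]
  [3, 0, 8, 5]
  [3, 4, 0, 5]
  [1, 5, 6, 0]

This is the Floyd-Warshall all-pairs shortest-path computation. For each intermediate vertex k = 0, 1, …, 3, update dist[i][j] ← min(dist[i][j], dist[i][k] + dist[k][j]). The final matrix gives, for each (i, j), the minimum total weight of any directed path from i to j (possibly empty when i = j).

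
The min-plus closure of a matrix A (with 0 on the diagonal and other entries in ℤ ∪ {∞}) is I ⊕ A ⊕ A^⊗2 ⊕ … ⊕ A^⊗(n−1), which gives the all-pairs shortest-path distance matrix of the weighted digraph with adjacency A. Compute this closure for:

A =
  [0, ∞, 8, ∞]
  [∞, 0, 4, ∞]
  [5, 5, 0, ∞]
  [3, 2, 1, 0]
Closure =
  [0, 13, 8, ∞]
  [9, 0, 4, ∞]
  [5, 5, 0, ∞]
  [3, 2, 1, 0]

This is the Floyd-Warshall all-pairs shortest-path computation. For each intermediate vertex k = 0, 1, …, 3, update dist[i][j] ← min(dist[i][j], dist[i][k] + dist[k][j]). The final matrix gives, for each (i, j), the minimum total weight of any directed path from i to j (possibly empty when i = j).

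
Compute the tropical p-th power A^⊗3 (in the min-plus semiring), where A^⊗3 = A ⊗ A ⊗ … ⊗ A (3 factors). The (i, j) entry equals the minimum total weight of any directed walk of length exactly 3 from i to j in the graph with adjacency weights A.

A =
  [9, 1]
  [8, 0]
A^⊗3 =
  [9, 1]
  [8, 0]

Each entry (A^⊗3)_ij equals the minimum over all length-3 walks i = v_0 → v_1 → … → v_3 = j of Σ_t A[v_t][v_{t+1}]. For example, for (i, j) = (0, 1) we minimise over 4 possible intermediate vertex sequences; the minimum is 1, attained along the walk 0 → 1 → 1 → 1.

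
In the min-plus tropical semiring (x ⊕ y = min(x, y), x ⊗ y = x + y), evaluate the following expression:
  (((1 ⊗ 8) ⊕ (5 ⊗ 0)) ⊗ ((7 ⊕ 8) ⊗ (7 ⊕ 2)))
(((1 ⊗ 8) ⊕ (5 ⊗ 0)) ⊗ ((7 ⊕ 8) ⊗ (7 ⊕ 2))) = 14

Expand innermost to outermost. Recall ⊕ takes the minimum of its arguments and ⊗ takes their sum. Working out the expression (((1 ⊗ 8) ⊕ (5 ⊗ 0)) ⊗ ((7 ⊕ 8) ⊗ (7 ⊕ 2))) gives 14.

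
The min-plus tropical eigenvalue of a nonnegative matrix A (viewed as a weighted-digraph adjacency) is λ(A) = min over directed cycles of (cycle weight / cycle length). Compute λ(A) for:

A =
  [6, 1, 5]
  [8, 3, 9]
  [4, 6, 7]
λ(A) = 3

Enumerate directed cycles and compute their means (weight / length). Sample:
  cycle 0 → 0: weight = 6, length = 1, mean = 6/1 ≈ 6.000
  cycle 1 → 1: weight = 3, length = 1, mean = 3/1 ≈ 3.000
  cycle 2 → 2: weight = 7, length = 1, mean = 7/1 ≈ 7.000
  cycle 0 → 1 → 0: weight = 9, length = 2, mean = 9/2 ≈ 4.500
  cycle 0 → 2 → 0: weight = 9, length = 2, mean = 9/2 ≈ 4.500
  cycle 1 → 0 → 1: weight = 9, length = 2, mean = 9/2 ≈ 4.500
Minimum mean = 3.000, attained e.g. along the cycle 1 → 1 with weight 3 and length 1. So λ(A) = 3/1 = 3.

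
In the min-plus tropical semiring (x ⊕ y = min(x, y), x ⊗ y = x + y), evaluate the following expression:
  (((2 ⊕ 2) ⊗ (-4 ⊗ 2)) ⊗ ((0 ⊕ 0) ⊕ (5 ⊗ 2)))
(((2 ⊕ 2) ⊗ (-4 ⊗ 2)) ⊗ ((0 ⊕ 0) ⊕ (5 ⊗ 2))) = 0

Expand innermost to outermost. Recall ⊕ takes the minimum of its arguments and ⊗ takes their sum. Working out the expression (((2 ⊕ 2) ⊗ (-4 ⊗ 2)) ⊗ ((0 ⊕ 0) ⊕ (5 ⊗ 2))) gives 0.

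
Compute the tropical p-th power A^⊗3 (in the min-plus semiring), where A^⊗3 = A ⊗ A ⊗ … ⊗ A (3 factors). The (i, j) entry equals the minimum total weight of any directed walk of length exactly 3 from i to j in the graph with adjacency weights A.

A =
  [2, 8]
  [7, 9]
A^⊗3 =
  [6, 12]
  [11, 17]

Each entry (A^⊗3)_ij equals the minimum over all length-3 walks i = v_0 → v_1 → … → v_3 = j of Σ_t A[v_t][v_{t+1}]. For example, for (i, j) = (0, 1) we minimise over 4 possible intermediate vertex sequences; the minimum is 12, attained along the walk 0 → 0 → 0 → 1.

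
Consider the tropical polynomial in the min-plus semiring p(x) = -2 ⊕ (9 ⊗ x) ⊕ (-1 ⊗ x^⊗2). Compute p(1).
p(1) = -2

A tropical monomial a ⊗ x^⊗i evaluates to a + i · x. Evaluating each term at x = 1:
  Term 0 contributes -2 + 0 · 1 = -2
  Term 1 contributes 9 + 1 · 1 = 10
  Term 2 contributes -1 + 2 · 1 = 1
p(1) = ⊕ of these = min[-2, 10, 1] = -2.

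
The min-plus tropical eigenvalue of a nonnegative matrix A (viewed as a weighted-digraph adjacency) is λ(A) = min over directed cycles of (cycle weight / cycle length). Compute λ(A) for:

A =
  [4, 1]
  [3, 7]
λ(A) = 2

Enumerate directed cycles and compute their means (weight / length). Sample:
  cycle 0 → 0: weight = 4, length = 1, mean = 4/1 ≈ 4.000
  cycle 1 → 1: weight = 7, length = 1, mean = 7/1 ≈ 7.000
  cycle 0 → 1 → 0: weight = 4, length = 2, mean = 4/2 ≈ 2.000
  cycle 1 → 0 → 1: weight = 4, length = 2, mean = 4/2 ≈ 2.000
Minimum mean = 2.000, attained e.g. along the cycle 0 → 1 → 0 with weight 4 and length 2. So λ(A) = 4/2 = 2.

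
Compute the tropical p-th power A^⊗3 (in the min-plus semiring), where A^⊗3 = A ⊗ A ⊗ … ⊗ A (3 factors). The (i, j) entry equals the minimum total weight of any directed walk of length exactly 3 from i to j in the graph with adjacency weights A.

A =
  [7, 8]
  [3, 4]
A^⊗3 =
  [15, 16]
  [11, 12]

Each entry (A^⊗3)_ij equals the minimum over all length-3 walks i = v_0 → v_1 → … → v_3 = j of Σ_t A[v_t][v_{t+1}]. For example, for (i, j) = (0, 1) we minimise over 4 possible intermediate vertex sequences; the minimum is 16, attained along the walk 0 → 1 → 1 → 1.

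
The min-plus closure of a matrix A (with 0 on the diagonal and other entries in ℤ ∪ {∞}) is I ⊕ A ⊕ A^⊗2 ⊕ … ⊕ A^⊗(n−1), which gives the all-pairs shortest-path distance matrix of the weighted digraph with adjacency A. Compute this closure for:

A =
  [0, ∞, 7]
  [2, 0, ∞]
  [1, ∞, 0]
Closure =
  [0, ∞, 7]
  [2, 0, 9]
  [1, ∞, 0]

This is the Floyd-Warshall all-pairs shortest-path computation. For each intermediate vertex k = 0, 1, …, 2, update dist[i][j] ← min(dist[i][j], dist[i][k] + dist[k][j]). The final matrix gives, for each (i, j), the minimum total weight of any directed path from i to j (possibly empty when i = j).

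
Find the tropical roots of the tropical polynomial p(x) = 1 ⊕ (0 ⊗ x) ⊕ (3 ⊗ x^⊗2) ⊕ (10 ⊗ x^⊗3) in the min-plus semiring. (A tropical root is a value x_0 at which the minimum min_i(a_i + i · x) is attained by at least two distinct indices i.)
Roots: {-7, -3, 1}

Each tropical root is a break point of the lower envelope of the lines y = a_i + i · x (there are 4 lines, with slopes 0, 1, ..., 3). Only the lines that attain the minimum somewhere contribute to roots; other lines are dominated. Here the surviving (envelope) indices are i = 3, i = 2, i = 1, i = 0.
Intersections between consecutive envelope lines give the roots: for adjacent envelope indices i < j the intersection is x = (a_i − a_j) / (j − i). Reading off the sorted break points: {-7, -3, 1}.
Verification: at each break x_0, at least two indices attain the minimum of min_i(a_i + i · x_0).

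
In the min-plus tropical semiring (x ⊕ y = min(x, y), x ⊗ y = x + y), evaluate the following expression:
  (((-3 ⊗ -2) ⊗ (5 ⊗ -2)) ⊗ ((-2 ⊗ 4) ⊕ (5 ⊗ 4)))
(((-3 ⊗ -2) ⊗ (5 ⊗ -2)) ⊗ ((-2 ⊗ 4) ⊕ (5 ⊗ 4))) = 0

Expand innermost to outermost. Recall ⊕ takes the minimum of its arguments and ⊗ takes their sum. Working out the expression (((-3 ⊗ -2) ⊗ (5 ⊗ -2)) ⊗ ((-2 ⊗ 4) ⊕ (5 ⊗ 4))) gives 0.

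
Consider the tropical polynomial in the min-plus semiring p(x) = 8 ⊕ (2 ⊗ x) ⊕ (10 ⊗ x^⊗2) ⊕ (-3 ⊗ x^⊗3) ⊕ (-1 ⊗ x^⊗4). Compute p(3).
p(3) = 5

A tropical monomial a ⊗ x^⊗i evaluates to a + i · x. Evaluating each term at x = 3:
  Term 0 contributes 8 + 0 · 3 = 8
  Term 1 contributes 2 + 1 · 3 = 5
  Term 2 contributes 10 + 2 · 3 = 16
  Term 3 contributes -3 + 3 · 3 = 6
  Term 4 contributes -1 + 4 · 3 = 11
p(3) = ⊕ of these = min[8, 5, 16, 6, 11] = 5.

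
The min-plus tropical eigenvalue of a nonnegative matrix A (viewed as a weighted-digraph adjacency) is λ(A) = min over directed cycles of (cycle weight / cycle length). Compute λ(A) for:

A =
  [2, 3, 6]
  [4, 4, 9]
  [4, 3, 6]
λ(A) = 2

Enumerate directed cycles and compute their means (weight / length). Sample:
  cycle 0 → 0: weight = 2, length = 1, mean = 2/1 ≈ 2.000
  cycle 1 → 1: weight = 4, length = 1, mean = 4/1 ≈ 4.000
  cycle 2 → 2: weight = 6, length = 1, mean = 6/1 ≈ 6.000
  cycle 0 → 1 → 0: weight = 7, length = 2, mean = 7/2 ≈ 3.500
  cycle 0 → 2 → 0: weight = 10, length = 2, mean = 10/2 ≈ 5.000
  cycle 1 → 0 → 1: weight = 7, length = 2, mean = 7/2 ≈ 3.500
Minimum mean = 2.000, attained e.g. along the cycle 0 → 0 with weight 2 and length 1. So λ(A) = 2/1 = 2.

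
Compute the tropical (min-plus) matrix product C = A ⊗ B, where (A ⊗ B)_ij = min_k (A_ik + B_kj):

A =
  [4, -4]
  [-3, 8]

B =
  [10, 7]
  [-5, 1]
A ⊗ B =
  [-9, -3]
  [3, 4]

Apply the min-plus product entry-by-entry:
  C[0][0] = min over k of (A[0][0] + B[0][0] = 4 + 10 = 14, A[0][1] + B[1][0] = -4 + -5 = -9) = -9 (attained at k = 1)
  C[0][1] = min over k of (A[0][0] + B[0][1] = 4 + 7 = 11, A[0][1] + B[1][1] = -4 + 1 = -3) = -3 (attained at k = 1)
  C[1][0] = min over k of (A[1][0] + B[0][0] = -3 + 10 = 7, A[1][1] + B[1][0] = 8 + -5 = 3) = 3 (attained at k = 1)
  C[1][1] = min over k of (A[1][0] + B[0][1] = -3 + 7 = 4, A[1][1] + B[1][1] = 8 + 1 = 9) = 4 (attained at k = 0)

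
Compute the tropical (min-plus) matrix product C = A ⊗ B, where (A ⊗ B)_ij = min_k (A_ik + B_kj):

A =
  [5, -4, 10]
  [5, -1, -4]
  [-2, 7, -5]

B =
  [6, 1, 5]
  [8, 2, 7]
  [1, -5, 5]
A ⊗ B =
  [4, -2, 3]
  [-3, -9, 1]
  [-4, -10, 0]

Apply the min-plus product entry-by-entry:
  C[0][0] = min over k of (A[0][0] + B[0][0] = 5 + 6 = 11, A[0][1] + B[1][0] = -4 + 8 = 4, A[0][2] + B[2][0] = 10 + 1 = 11) = 4 (attained at k = 1)
  C[0][1] = min over k of (A[0][0] + B[0][1] = 5 + 1 = 6, A[0][1] + B[1][1] = -4 + 2 = -2, A[0][2] + B[2][1] = 10 + -5 = 5) = -2 (attained at k = 1)
  C[0][2] = min over k of (A[0][0] + B[0][2] = 5 + 5 = 10, A[0][1] + B[1][2] = -4 + 7 = 3, A[0][2] + B[2][2] = 10 + 5 = 15) = 3 (attained at k = 1)
  C[1][0] = min over k of (A[1][0] + B[0][0] = 5 + 6 = 11, A[1][1] + B[1][0] = -1 + 8 = 7, A[1][2] + B[2][0] = -4 + 1 = -3) = -3 (attained at k = 2)
  C[1][1] = min over k of (A[1][0] + B[0][1] = 5 + 1 = 6, A[1][1] + B[1][1] = -1 + 2 = 1, A[1][2] + B[2][1] = -4 + -5 = -9) = -9 (attained at k = 2)
  C[1][2] = min over k of (A[1][0] + B[0][2] = 5 + 5 = 10, A[1][1] + B[1][2] = -1 + 7 = 6, A[1][2] + B[2][2] = -4 + 5 = 1) = 1 (attained at k = 2)
  C[2][0] = min over k of (A[2][0] + B[0][0] = -2 + 6 = 4, A[2][1] + B[1][0] = 7 + 8 = 15, A[2][2] + B[2][0] = -5 + 1 = -4) = -4 (attained at k = 2)
  C[2][1] = min over k of (A[2][0] + B[0][1] = -2 + 1 = -1, A[2][1] + B[1][1] = 7 + 2 = 9, A[2][2] + B[2][1] = -5 + -5 = -10) = -10 (attained at k = 2)
  C[2][2] = min over k of (A[2][0] + B[0][2] = -2 + 5 = 3, A[2][1] + B[1][2] = 7 + 7 = 14, A[2][2] + B[2][2] = -5 + 5 = 0) = 0 (attained at k = 2)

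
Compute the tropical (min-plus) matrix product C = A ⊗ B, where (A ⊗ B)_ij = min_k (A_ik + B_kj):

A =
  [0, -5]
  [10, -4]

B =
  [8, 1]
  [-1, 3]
A ⊗ B =
  [-6, -2]
  [-5, -1]

Apply the min-plus product entry-by-entry:
  C[0][0] = min over k of (A[0][0] + B[0][0] = 0 + 8 = 8, A[0][1] + B[1][0] = -5 + -1 = -6) = -6 (attained at k = 1)
  C[0][1] = min over k of (A[0][0] + B[0][1] = 0 + 1 = 1, A[0][1] + B[1][1] = -5 + 3 = -2) = -2 (attained at k = 1)
  C[1][0] = min over k of (A[1][0] + B[0][0] = 10 + 8 = 18, A[1][1] + B[1][0] = -4 + -1 = -5) = -5 (attained at k = 1)
  C[1][1] = min over k of (A[1][0] + B[0][1] = 10 + 1 = 11, A[1][1] + B[1][1] = -4 + 3 = -1) = -1 (attained at k = 1)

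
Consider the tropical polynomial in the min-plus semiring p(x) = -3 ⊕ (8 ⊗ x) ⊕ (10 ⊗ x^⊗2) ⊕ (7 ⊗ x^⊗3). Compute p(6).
p(6) = -3

A tropical monomial a ⊗ x^⊗i evaluates to a + i · x. Evaluating each term at x = 6:
  Term 0 contributes -3 + 0 · 6 = -3
  Term 1 contributes 8 + 1 · 6 = 14
  Term 2 contributes 10 + 2 · 6 = 22
  Term 3 contributes 7 + 3 · 6 = 25
p(6) = ⊕ of these = min[-3, 14, 22, 25] = -3.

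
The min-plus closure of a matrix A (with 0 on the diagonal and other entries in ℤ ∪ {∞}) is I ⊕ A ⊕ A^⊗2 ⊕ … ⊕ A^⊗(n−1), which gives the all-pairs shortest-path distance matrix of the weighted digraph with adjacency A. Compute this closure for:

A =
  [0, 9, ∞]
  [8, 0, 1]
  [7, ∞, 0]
Closure =
  [0, 9, 10]
  [8, 0, 1]
  [7, 16, 0]

This is the Floyd-Warshall all-pairs shortest-path computation. For each intermediate vertex k = 0, 1, …, 2, update dist[i][j] ← min(dist[i][j], dist[i][k] + dist[k][j]). The final matrix gives, for each (i, j), the minimum total weight of any directed path from i to j (possibly empty when i = j).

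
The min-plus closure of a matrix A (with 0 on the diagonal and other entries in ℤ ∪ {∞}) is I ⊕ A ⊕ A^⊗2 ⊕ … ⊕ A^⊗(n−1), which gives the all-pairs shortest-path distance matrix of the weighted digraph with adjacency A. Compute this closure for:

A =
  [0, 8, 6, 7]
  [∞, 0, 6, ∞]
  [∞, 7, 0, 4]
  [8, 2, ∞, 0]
Closure =
  [0, 8, 6, 7]
  [18, 0, 6, 10]
  [12, 6, 0, 4]
  [8, 2, 8, 0]

This is the Floyd-Warshall all-pairs shortest-path computation. For each intermediate vertex k = 0, 1, …, 3, update dist[i][j] ← min(dist[i][j], dist[i][k] + dist[k][j]). The final matrix gives, for each (i, j), the minimum total weight of any directed path from i to j (possibly empty when i = j).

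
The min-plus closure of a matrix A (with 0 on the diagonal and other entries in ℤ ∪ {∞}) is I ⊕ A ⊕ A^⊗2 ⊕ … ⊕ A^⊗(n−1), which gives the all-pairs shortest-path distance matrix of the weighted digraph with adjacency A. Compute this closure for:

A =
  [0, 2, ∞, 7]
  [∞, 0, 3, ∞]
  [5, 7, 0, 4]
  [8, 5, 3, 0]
Closure =
  [0, 2, 5, 7]
  [8, 0, 3, 7]
  [5, 7, 0, 4]
  [8, 5, 3, 0]

This is the Floyd-Warshall all-pairs shortest-path computation. For each intermediate vertex k = 0, 1, …, 3, update dist[i][j] ← min(dist[i][j], dist[i][k] + dist[k][j]). The final matrix gives, for each (i, j), the minimum total weight of any directed path from i to j (possibly empty when i = j).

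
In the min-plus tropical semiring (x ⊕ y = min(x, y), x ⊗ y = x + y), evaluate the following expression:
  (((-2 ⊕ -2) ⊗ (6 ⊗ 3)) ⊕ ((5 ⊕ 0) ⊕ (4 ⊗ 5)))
(((-2 ⊕ -2) ⊗ (6 ⊗ 3)) ⊕ ((5 ⊕ 0) ⊕ (4 ⊗ 5))) = 0

Expand innermost to outermost. Recall ⊕ takes the minimum of its arguments and ⊗ takes their sum. Working out the expression (((-2 ⊕ -2) ⊗ (6 ⊗ 3)) ⊕ ((5 ⊕ 0) ⊕ (4 ⊗ 5))) gives 0.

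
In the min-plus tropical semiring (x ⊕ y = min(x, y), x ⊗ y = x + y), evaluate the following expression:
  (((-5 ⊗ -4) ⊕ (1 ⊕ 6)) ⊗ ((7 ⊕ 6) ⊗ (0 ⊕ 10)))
(((-5 ⊗ -4) ⊕ (1 ⊕ 6)) ⊗ ((7 ⊕ 6) ⊗ (0 ⊕ 10))) = -3

Expand innermost to outermost. Recall ⊕ takes the minimum of its arguments and ⊗ takes their sum. Working out the expression (((-5 ⊗ -4) ⊕ (1 ⊕ 6)) ⊗ ((7 ⊕ 6) ⊗ (0 ⊕ 10))) gives -3.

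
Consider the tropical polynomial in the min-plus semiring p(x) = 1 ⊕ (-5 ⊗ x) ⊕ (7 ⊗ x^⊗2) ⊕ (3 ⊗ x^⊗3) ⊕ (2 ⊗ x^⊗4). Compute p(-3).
p(-3) = -10

A tropical monomial a ⊗ x^⊗i evaluates to a + i · x. Evaluating each term at x = -3:
  Term 0 contributes 1 + 0 · -3 = 1
  Term 1 contributes -5 + 1 · -3 = -8
  Term 2 contributes 7 + 2 · -3 = 1
  Term 3 contributes 3 + 3 · -3 = -6
  Term 4 contributes 2 + 4 · -3 = -10
p(-3) = ⊕ of these = min[1, -8, 1, -6, -10] = -10.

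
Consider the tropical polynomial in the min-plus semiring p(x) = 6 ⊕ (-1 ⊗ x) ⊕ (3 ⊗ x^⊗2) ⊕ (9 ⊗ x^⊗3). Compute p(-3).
p(-3) = -4

A tropical monomial a ⊗ x^⊗i evaluates to a + i · x. Evaluating each term at x = -3:
  Term 0 contributes 6 + 0 · -3 = 6
  Term 1 contributes -1 + 1 · -3 = -4
  Term 2 contributes 3 + 2 · -3 = -3
  Term 3 contributes 9 + 3 · -3 = 0
p(-3) = ⊕ of these = min[6, -4, -3, 0] = -4.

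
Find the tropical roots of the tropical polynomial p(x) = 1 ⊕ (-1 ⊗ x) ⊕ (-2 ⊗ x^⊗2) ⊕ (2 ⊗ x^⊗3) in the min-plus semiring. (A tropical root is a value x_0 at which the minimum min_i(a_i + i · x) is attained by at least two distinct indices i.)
Roots: {-4, 1, 2}

Each tropical root is a break point of the lower envelope of the lines y = a_i + i · x (there are 4 lines, with slopes 0, 1, ..., 3). Only the lines that attain the minimum somewhere contribute to roots; other lines are dominated. Here the surviving (envelope) indices are i = 3, i = 2, i = 1, i = 0.
Intersections between consecutive envelope lines give the roots: for adjacent envelope indices i < j the intersection is x = (a_i − a_j) / (j − i). Reading off the sorted break points: {-4, 1, 2}.
Verification: at each break x_0, at least two indices attain the minimum of min_i(a_i + i · x_0).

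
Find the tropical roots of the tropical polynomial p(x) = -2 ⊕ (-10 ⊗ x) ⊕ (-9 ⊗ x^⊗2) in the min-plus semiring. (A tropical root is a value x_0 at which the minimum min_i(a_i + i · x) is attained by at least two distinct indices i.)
Roots: {-1, 8}

Each tropical root is a break point of the lower envelope of the lines y = a_i + i · x (there are 3 lines, with slopes 0, 1, ..., 2). Only the lines that attain the minimum somewhere contribute to roots; other lines are dominated. Here the surviving (envelope) indices are i = 2, i = 1, i = 0.
Intersections between consecutive envelope lines give the roots: for adjacent envelope indices i < j the intersection is x = (a_i − a_j) / (j − i). Reading off the sorted break points: {-1, 8}.
Verification: at each break x_0, at least two indices attain the minimum of min_i(a_i + i · x_0).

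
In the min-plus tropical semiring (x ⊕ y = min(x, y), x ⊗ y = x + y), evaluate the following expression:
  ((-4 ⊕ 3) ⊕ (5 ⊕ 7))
((-4 ⊕ 3) ⊕ (5 ⊕ 7)) = -4

Expand innermost to outermost. Recall ⊕ takes the minimum of its arguments and ⊗ takes their sum. Working out the expression ((-4 ⊕ 3) ⊕ (5 ⊕ 7)) gives -4.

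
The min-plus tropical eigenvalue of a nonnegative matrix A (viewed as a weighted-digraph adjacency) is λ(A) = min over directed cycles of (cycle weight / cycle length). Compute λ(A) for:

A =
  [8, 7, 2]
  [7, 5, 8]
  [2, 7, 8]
λ(A) = 2

Enumerate directed cycles and compute their means (weight / length). Sample:
  cycle 0 → 0: weight = 8, length = 1, mean = 8/1 ≈ 8.000
  cycle 1 → 1: weight = 5, length = 1, mean = 5/1 ≈ 5.000
  cycle 2 → 2: weight = 8, length = 1, mean = 8/1 ≈ 8.000
  cycle 0 → 1 → 0: weight = 14, length = 2, mean = 14/2 ≈ 7.000
  cycle 0 → 2 → 0: weight = 4, length = 2, mean = 4/2 ≈ 2.000
  cycle 1 → 0 → 1: weight = 14, length = 2, mean = 14/2 ≈ 7.000
Minimum mean = 2.000, attained e.g. along the cycle 0 → 2 → 0 with weight 4 and length 2. So λ(A) = 4/2 = 2.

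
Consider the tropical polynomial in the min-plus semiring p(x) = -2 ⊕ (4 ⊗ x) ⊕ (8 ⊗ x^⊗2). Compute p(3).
p(3) = -2

A tropical monomial a ⊗ x^⊗i evaluates to a + i · x. Evaluating each term at x = 3:
  Term 0 contributes -2 + 0 · 3 = -2
  Term 1 contributes 4 + 1 · 3 = 7
  Term 2 contributes 8 + 2 · 3 = 14
p(3) = ⊕ of these = min[-2, 7, 14] = -2.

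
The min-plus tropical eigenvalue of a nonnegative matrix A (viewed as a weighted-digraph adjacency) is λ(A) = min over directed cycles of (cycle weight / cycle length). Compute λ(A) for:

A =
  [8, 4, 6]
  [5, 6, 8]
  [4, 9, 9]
λ(A) = 9/2

Enumerate directed cycles and compute their means (weight / length). Sample:
  cycle 0 → 0: weight = 8, length = 1, mean = 8/1 ≈ 8.000
  cycle 1 → 1: weight = 6, length = 1, mean = 6/1 ≈ 6.000
  cycle 2 → 2: weight = 9, length = 1, mean = 9/1 ≈ 9.000
  cycle 0 → 1 → 0: weight = 9, length = 2, mean = 9/2 ≈ 4.500
  cycle 0 → 2 → 0: weight = 10, length = 2, mean = 10/2 ≈ 5.000
  cycle 1 → 0 → 1: weight = 9, length = 2, mean = 9/2 ≈ 4.500
Minimum mean = 4.500, attained e.g. along the cycle 0 → 1 → 0 with weight 9 and length 2. So λ(A) = 9/2 = 9/2.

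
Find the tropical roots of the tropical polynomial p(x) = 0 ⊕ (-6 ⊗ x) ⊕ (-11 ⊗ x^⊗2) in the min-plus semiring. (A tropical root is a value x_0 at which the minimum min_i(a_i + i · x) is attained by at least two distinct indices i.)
Roots: {5, 6}

Each tropical root is a break point of the lower envelope of the lines y = a_i + i · x (there are 3 lines, with slopes 0, 1, ..., 2). Only the lines that attain the minimum somewhere contribute to roots; other lines are dominated. Here the surviving (envelope) indices are i = 2, i = 1, i = 0.
Intersections between consecutive envelope lines give the roots: for adjacent envelope indices i < j the intersection is x = (a_i − a_j) / (j − i). Reading off the sorted break points: {5, 6}.
Verification: at each break x_0, at least two indices attain the minimum of min_i(a_i + i · x_0).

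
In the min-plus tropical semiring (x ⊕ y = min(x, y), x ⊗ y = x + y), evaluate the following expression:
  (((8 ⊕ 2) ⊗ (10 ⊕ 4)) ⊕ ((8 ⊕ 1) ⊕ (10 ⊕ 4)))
(((8 ⊕ 2) ⊗ (10 ⊕ 4)) ⊕ ((8 ⊕ 1) ⊕ (10 ⊕ 4))) = 1

Expand innermost to outermost. Recall ⊕ takes the minimum of its arguments and ⊗ takes their sum. Working out the expression (((8 ⊕ 2) ⊗ (10 ⊕ 4)) ⊕ ((8 ⊕ 1) ⊕ (10 ⊕ 4))) gives 1.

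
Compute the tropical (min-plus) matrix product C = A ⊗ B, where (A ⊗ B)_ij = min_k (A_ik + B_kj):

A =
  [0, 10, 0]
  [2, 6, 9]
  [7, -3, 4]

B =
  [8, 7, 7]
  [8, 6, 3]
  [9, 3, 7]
A ⊗ B =
  [8, 3, 7]
  [10, 9, 9]
  [5, 3, 0]

Apply the min-plus product entry-by-entry:
  C[0][0] = min over k of (A[0][0] + B[0][0] = 0 + 8 = 8, A[0][1] + B[1][0] = 10 + 8 = 18, A[0][2] + B[2][0] = 0 + 9 = 9) = 8 (attained at k = 0)
  C[0][1] = min over k of (A[0][0] + B[0][1] = 0 + 7 = 7, A[0][1] + B[1][1] = 10 + 6 = 16, A[0][2] + B[2][1] = 0 + 3 = 3) = 3 (attained at k = 2)
  C[0][2] = min over k of (A[0][0] + B[0][2] = 0 + 7 = 7, A[0][1] + B[1][2] = 10 + 3 = 13, A[0][2] + B[2][2] = 0 + 7 = 7) = 7 (attained at k = 0)
  C[1][0] = min over k of (A[1][0] + B[0][0] = 2 + 8 = 10, A[1][1] + B[1][0] = 6 + 8 = 14, A[1][2] + B[2][0] = 9 + 9 = 18) = 10 (attained at k = 0)
  C[1][1] = min over k of (A[1][0] + B[0][1] = 2 + 7 = 9, A[1][1] + B[1][1] = 6 + 6 = 12, A[1][2] + B[2][1] = 9 + 3 = 12) = 9 (attained at k = 0)
  C[1][2] = min over k of (A[1][0] + B[0][2] = 2 + 7 = 9, A[1][1] + B[1][2] = 6 + 3 = 9, A[1][2] + B[2][2] = 9 + 7 = 16) = 9 (attained at k = 0)
  C[2][0] = min over k of (A[2][0] + B[0][0] = 7 + 8 = 15, A[2][1] + B[1][0] = -3 + 8 = 5, A[2][2] + B[2][0] = 4 + 9 = 13) = 5 (attained at k = 1)
  C[2][1] = min over k of (A[2][0] + B[0][1] = 7 + 7 = 14, A[2][1] + B[1][1] = -3 + 6 = 3, A[2][2] + B[2][1] = 4 + 3 = 7) = 3 (attained at k = 1)
  C[2][2] = min over k of (A[2][0] + B[0][2] = 7 + 7 = 14, A[2][1] + B[1][2] = -3 + 3 = 0, A[2][2] + B[2][2] = 4 + 7 = 11) = 0 (attained at k = 1)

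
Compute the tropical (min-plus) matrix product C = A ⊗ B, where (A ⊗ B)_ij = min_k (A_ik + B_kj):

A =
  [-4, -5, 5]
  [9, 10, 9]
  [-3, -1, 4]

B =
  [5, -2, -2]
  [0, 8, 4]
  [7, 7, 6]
A ⊗ B =
  [-5, -6, -6]
  [10, 7, 7]
  [-1, -5, -5]

Apply the min-plus product entry-by-entry:
  C[0][0] = min over k of (A[0][0] + B[0][0] = -4 + 5 = 1, A[0][1] + B[1][0] = -5 + 0 = -5, A[0][2] + B[2][0] = 5 + 7 = 12) = -5 (attained at k = 1)
  C[0][1] = min over k of (A[0][0] + B[0][1] = -4 + -2 = -6, A[0][1] + B[1][1] = -5 + 8 = 3, A[0][2] + B[2][1] = 5 + 7 = 12) = -6 (attained at k = 0)
  C[0][2] = min over k of (A[0][0] + B[0][2] = -4 + -2 = -6, A[0][1] + B[1][2] = -5 + 4 = -1, A[0][2] + B[2][2] = 5 + 6 = 11) = -6 (attained at k = 0)
  C[1][0] = min over k of (A[1][0] + B[0][0] = 9 + 5 = 14, A[1][1] + B[1][0] = 10 + 0 = 10, A[1][2] + B[2][0] = 9 + 7 = 16) = 10 (attained at k = 1)
  C[1][1] = min over k of (A[1][0] + B[0][1] = 9 + -2 = 7, A[1][1] + B[1][1] = 10 + 8 = 18, A[1][2] + B[2][1] = 9 + 7 = 16) = 7 (attained at k = 0)
  C[1][2] = min over k of (A[1][0] + B[0][2] = 9 + -2 = 7, A[1][1] + B[1][2] = 10 + 4 = 14, A[1][2] + B[2][2] = 9 + 6 = 15) = 7 (attained at k = 0)
  C[2][0] = min over k of (A[2][0] + B[0][0] = -3 + 5 = 2, A[2][1] + B[1][0] = -1 + 0 = -1, A[2][2] + B[2][0] = 4 + 7 = 11) = -1 (attained at k = 1)
  C[2][1] = min over k of (A[2][0] + B[0][1] = -3 + -2 = -5, A[2][1] + B[1][1] = -1 + 8 = 7, A[2][2] + B[2][1] = 4 + 7 = 11) = -5 (attained at k = 0)
  C[2][2] = min over k of (A[2][0] + B[0][2] = -3 + -2 = -5, A[2][1] + B[1][2] = -1 + 4 = 3, A[2][2] + B[2][2] = 4 + 6 = 10) = -5 (attained at k = 0)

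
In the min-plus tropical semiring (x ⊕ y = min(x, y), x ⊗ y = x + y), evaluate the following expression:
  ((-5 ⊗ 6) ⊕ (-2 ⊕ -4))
((-5 ⊗ 6) ⊕ (-2 ⊕ -4)) = -4

Expand innermost to outermost. Recall ⊕ takes the minimum of its arguments and ⊗ takes their sum. Working out the expression ((-5 ⊗ 6) ⊕ (-2 ⊕ -4)) gives -4.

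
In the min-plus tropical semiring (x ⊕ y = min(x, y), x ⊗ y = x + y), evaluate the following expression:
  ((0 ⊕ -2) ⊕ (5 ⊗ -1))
((0 ⊕ -2) ⊕ (5 ⊗ -1)) = -2

Expand innermost to outermost. Recall ⊕ takes the minimum of its arguments and ⊗ takes their sum. Working out the expression ((0 ⊕ -2) ⊕ (5 ⊗ -1)) gives -2.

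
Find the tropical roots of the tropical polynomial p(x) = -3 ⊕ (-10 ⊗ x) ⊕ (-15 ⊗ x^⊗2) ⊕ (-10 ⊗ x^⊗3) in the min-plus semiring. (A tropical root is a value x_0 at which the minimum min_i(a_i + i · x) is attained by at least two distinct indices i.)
Roots: {-5, 5, 7}

Each tropical root is a break point of the lower envelope of the lines y = a_i + i · x (there are 4 lines, with slopes 0, 1, ..., 3). Only the lines that attain the minimum somewhere contribute to roots; other lines are dominated. Here the surviving (envelope) indices are i = 3, i = 2, i = 1, i = 0.
Intersections between consecutive envelope lines give the roots: for adjacent envelope indices i < j the intersection is x = (a_i − a_j) / (j − i). Reading off the sorted break points: {-5, 5, 7}.
Verification: at each break x_0, at least two indices attain the minimum of min_i(a_i + i · x_0).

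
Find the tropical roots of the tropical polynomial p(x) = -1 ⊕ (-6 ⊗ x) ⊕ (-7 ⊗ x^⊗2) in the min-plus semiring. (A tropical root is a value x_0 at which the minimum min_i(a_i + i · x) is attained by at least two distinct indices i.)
Roots: {1, 5}

Each tropical root is a break point of the lower envelope of the lines y = a_i + i · x (there are 3 lines, with slopes 0, 1, ..., 2). Only the lines that attain the minimum somewhere contribute to roots; other lines are dominated. Here the surviving (envelope) indices are i = 2, i = 1, i = 0.
Intersections between consecutive envelope lines give the roots: for adjacent envelope indices i < j the intersection is x = (a_i − a_j) / (j − i). Reading off the sorted break points: {1, 5}.
Verification: at each break x_0, at least two indices attain the minimum of min_i(a_i + i · x_0).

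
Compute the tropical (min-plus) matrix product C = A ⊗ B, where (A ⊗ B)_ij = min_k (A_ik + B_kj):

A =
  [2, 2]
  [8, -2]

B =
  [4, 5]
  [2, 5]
A ⊗ B =
  [4, 7]
  [0, 3]

Apply the min-plus product entry-by-entry:
  C[0][0] = min over k of (A[0][0] + B[0][0] = 2 + 4 = 6, A[0][1] + B[1][0] = 2 + 2 = 4) = 4 (attained at k = 1)
  C[0][1] = min over k of (A[0][0] + B[0][1] = 2 + 5 = 7, A[0][1] + B[1][1] = 2 + 5 = 7) = 7 (attained at k = 0)
  C[1][0] = min over k of (A[1][0] + B[0][0] = 8 + 4 = 12, A[1][1] + B[1][0] = -2 + 2 = 0) = 0 (attained at k = 1)
  C[1][1] = min over k of (A[1][0] + B[0][1] = 8 + 5 = 13, A[1][1] + B[1][1] = -2 + 5 = 3) = 3 (attained at k = 1)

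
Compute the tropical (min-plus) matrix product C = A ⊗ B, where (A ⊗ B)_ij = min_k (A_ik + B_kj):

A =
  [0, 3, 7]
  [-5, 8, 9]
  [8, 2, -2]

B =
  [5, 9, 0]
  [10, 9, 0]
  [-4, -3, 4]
A ⊗ B =
  [3, 4, 0]
  [0, 4, -5]
  [-6, -5, 2]

Apply the min-plus product entry-by-entry:
  C[0][0] = min over k of (A[0][0] + B[0][0] = 0 + 5 = 5, A[0][1] + B[1][0] = 3 + 10 = 13, A[0][2] + B[2][0] = 7 + -4 = 3) = 3 (attained at k = 2)
  C[0][1] = min over k of (A[0][0] + B[0][1] = 0 + 9 = 9, A[0][1] + B[1][1] = 3 + 9 = 12, A[0][2] + B[2][1] = 7 + -3 = 4) = 4 (attained at k = 2)
  C[0][2] = min over k of (A[0][0] + B[0][2] = 0 + 0 = 0, A[0][1] + B[1][2] = 3 + 0 = 3, A[0][2] + B[2][2] = 7 + 4 = 11) = 0 (attained at k = 0)
  C[1][0] = min over k of (A[1][0] + B[0][0] = -5 + 5 = 0, A[1][1] + B[1][0] = 8 + 10 = 18, A[1][2] + B[2][0] = 9 + -4 = 5) = 0 (attained at k = 0)
  C[1][1] = min over k of (A[1][0] + B[0][1] = -5 + 9 = 4, A[1][1] + B[1][1] = 8 + 9 = 17, A[1][2] + B[2][1] = 9 + -3 = 6) = 4 (attained at k = 0)
  C[1][2] = min over k of (A[1][0] + B[0][2] = -5 + 0 = -5, A[1][1] + B[1][2] = 8 + 0 = 8, A[1][2] + B[2][2] = 9 + 4 = 13) = -5 (attained at k = 0)
  C[2][0] = min over k of (A[2][0] + B[0][0] = 8 + 5 = 13, A[2][1] + B[1][0] = 2 + 10 = 12, A[2][2] + B[2][0] = -2 + -4 = -6) = -6 (attained at k = 2)
  C[2][1] = min over k of (A[2][0] + B[0][1] = 8 + 9 = 17, A[2][1] + B[1][1] = 2 + 9 = 11, A[2][2] + B[2][1] = -2 + -3 = -5) = -5 (attained at k = 2)
  C[2][2] = min over k of (A[2][0] + B[0][2] = 8 + 0 = 8, A[2][1] + B[1][2] = 2 + 0 = 2, A[2][2] + B[2][2] = -2 + 4 = 2) = 2 (attained at k = 1)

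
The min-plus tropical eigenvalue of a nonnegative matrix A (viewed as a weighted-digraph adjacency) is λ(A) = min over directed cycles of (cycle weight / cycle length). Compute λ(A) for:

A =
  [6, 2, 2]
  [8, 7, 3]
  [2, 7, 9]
λ(A) = 2

Enumerate directed cycles and compute their means (weight / length). Sample:
  cycle 0 → 0: weight = 6, length = 1, mean = 6/1 ≈ 6.000
  cycle 1 → 1: weight = 7, length = 1, mean = 7/1 ≈ 7.000
  cycle 2 → 2: weight = 9, length = 1, mean = 9/1 ≈ 9.000
  cycle 0 → 1 → 0: weight = 10, length = 2, mean = 10/2 ≈ 5.000
  cycle 0 → 2 → 0: weight = 4, length = 2, mean = 4/2 ≈ 2.000
  cycle 1 → 0 → 1: weight = 10, length = 2, mean = 10/2 ≈ 5.000
Minimum mean = 2.000, attained e.g. along the cycle 0 → 2 → 0 with weight 4 and length 2. So λ(A) = 4/2 = 2.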